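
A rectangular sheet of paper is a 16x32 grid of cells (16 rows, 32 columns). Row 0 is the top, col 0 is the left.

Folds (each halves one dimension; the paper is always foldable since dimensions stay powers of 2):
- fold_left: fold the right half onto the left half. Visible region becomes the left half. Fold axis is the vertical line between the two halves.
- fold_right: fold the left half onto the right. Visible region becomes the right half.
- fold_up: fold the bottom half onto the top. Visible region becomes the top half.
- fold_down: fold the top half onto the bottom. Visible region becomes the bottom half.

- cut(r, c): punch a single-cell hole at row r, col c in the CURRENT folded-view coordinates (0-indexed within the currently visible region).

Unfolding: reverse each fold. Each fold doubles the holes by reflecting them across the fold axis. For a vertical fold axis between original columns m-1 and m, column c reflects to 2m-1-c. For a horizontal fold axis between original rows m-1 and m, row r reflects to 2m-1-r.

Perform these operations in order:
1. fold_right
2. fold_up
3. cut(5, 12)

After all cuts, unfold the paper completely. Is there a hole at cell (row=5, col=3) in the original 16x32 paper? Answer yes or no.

Op 1 fold_right: fold axis v@16; visible region now rows[0,16) x cols[16,32) = 16x16
Op 2 fold_up: fold axis h@8; visible region now rows[0,8) x cols[16,32) = 8x16
Op 3 cut(5, 12): punch at orig (5,28); cuts so far [(5, 28)]; region rows[0,8) x cols[16,32) = 8x16
Unfold 1 (reflect across h@8): 2 holes -> [(5, 28), (10, 28)]
Unfold 2 (reflect across v@16): 4 holes -> [(5, 3), (5, 28), (10, 3), (10, 28)]
Holes: [(5, 3), (5, 28), (10, 3), (10, 28)]

Answer: yes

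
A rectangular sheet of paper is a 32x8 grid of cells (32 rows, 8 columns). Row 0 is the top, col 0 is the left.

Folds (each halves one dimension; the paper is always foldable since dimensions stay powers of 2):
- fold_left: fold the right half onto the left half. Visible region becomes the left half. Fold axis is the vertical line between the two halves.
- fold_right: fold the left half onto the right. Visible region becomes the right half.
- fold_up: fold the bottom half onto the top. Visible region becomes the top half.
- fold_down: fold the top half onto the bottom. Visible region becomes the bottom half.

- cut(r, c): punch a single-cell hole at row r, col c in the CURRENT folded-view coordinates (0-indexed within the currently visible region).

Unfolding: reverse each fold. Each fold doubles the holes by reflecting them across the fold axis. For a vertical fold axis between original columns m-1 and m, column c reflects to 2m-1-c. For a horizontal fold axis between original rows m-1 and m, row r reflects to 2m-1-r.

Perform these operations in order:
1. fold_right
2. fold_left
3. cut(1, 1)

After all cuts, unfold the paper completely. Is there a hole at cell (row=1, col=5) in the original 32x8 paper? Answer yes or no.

Answer: yes

Derivation:
Op 1 fold_right: fold axis v@4; visible region now rows[0,32) x cols[4,8) = 32x4
Op 2 fold_left: fold axis v@6; visible region now rows[0,32) x cols[4,6) = 32x2
Op 3 cut(1, 1): punch at orig (1,5); cuts so far [(1, 5)]; region rows[0,32) x cols[4,6) = 32x2
Unfold 1 (reflect across v@6): 2 holes -> [(1, 5), (1, 6)]
Unfold 2 (reflect across v@4): 4 holes -> [(1, 1), (1, 2), (1, 5), (1, 6)]
Holes: [(1, 1), (1, 2), (1, 5), (1, 6)]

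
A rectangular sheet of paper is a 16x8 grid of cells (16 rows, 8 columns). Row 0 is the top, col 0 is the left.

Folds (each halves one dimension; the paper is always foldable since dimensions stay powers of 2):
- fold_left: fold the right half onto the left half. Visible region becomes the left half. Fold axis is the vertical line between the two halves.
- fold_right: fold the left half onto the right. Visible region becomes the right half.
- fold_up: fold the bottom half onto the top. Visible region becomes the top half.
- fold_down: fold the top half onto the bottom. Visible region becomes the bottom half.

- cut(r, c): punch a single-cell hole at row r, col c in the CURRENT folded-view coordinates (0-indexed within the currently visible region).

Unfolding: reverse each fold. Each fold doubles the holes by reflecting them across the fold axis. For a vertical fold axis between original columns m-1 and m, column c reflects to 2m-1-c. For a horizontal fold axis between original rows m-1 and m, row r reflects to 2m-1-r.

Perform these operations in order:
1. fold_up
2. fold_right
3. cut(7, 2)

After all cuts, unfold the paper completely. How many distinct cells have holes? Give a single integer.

Answer: 4

Derivation:
Op 1 fold_up: fold axis h@8; visible region now rows[0,8) x cols[0,8) = 8x8
Op 2 fold_right: fold axis v@4; visible region now rows[0,8) x cols[4,8) = 8x4
Op 3 cut(7, 2): punch at orig (7,6); cuts so far [(7, 6)]; region rows[0,8) x cols[4,8) = 8x4
Unfold 1 (reflect across v@4): 2 holes -> [(7, 1), (7, 6)]
Unfold 2 (reflect across h@8): 4 holes -> [(7, 1), (7, 6), (8, 1), (8, 6)]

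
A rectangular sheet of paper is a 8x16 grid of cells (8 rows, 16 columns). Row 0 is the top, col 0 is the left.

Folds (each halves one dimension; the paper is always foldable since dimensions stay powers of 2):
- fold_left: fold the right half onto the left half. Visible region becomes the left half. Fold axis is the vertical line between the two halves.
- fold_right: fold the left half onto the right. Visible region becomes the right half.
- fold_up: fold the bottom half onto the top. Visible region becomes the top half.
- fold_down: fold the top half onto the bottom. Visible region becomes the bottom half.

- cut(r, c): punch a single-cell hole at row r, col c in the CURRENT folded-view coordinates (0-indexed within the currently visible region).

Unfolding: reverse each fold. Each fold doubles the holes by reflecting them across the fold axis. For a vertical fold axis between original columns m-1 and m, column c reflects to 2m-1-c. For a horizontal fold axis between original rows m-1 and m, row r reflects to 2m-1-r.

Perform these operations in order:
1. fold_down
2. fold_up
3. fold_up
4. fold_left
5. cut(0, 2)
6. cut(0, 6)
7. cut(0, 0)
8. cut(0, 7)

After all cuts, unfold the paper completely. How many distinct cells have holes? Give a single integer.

Answer: 64

Derivation:
Op 1 fold_down: fold axis h@4; visible region now rows[4,8) x cols[0,16) = 4x16
Op 2 fold_up: fold axis h@6; visible region now rows[4,6) x cols[0,16) = 2x16
Op 3 fold_up: fold axis h@5; visible region now rows[4,5) x cols[0,16) = 1x16
Op 4 fold_left: fold axis v@8; visible region now rows[4,5) x cols[0,8) = 1x8
Op 5 cut(0, 2): punch at orig (4,2); cuts so far [(4, 2)]; region rows[4,5) x cols[0,8) = 1x8
Op 6 cut(0, 6): punch at orig (4,6); cuts so far [(4, 2), (4, 6)]; region rows[4,5) x cols[0,8) = 1x8
Op 7 cut(0, 0): punch at orig (4,0); cuts so far [(4, 0), (4, 2), (4, 6)]; region rows[4,5) x cols[0,8) = 1x8
Op 8 cut(0, 7): punch at orig (4,7); cuts so far [(4, 0), (4, 2), (4, 6), (4, 7)]; region rows[4,5) x cols[0,8) = 1x8
Unfold 1 (reflect across v@8): 8 holes -> [(4, 0), (4, 2), (4, 6), (4, 7), (4, 8), (4, 9), (4, 13), (4, 15)]
Unfold 2 (reflect across h@5): 16 holes -> [(4, 0), (4, 2), (4, 6), (4, 7), (4, 8), (4, 9), (4, 13), (4, 15), (5, 0), (5, 2), (5, 6), (5, 7), (5, 8), (5, 9), (5, 13), (5, 15)]
Unfold 3 (reflect across h@6): 32 holes -> [(4, 0), (4, 2), (4, 6), (4, 7), (4, 8), (4, 9), (4, 13), (4, 15), (5, 0), (5, 2), (5, 6), (5, 7), (5, 8), (5, 9), (5, 13), (5, 15), (6, 0), (6, 2), (6, 6), (6, 7), (6, 8), (6, 9), (6, 13), (6, 15), (7, 0), (7, 2), (7, 6), (7, 7), (7, 8), (7, 9), (7, 13), (7, 15)]
Unfold 4 (reflect across h@4): 64 holes -> [(0, 0), (0, 2), (0, 6), (0, 7), (0, 8), (0, 9), (0, 13), (0, 15), (1, 0), (1, 2), (1, 6), (1, 7), (1, 8), (1, 9), (1, 13), (1, 15), (2, 0), (2, 2), (2, 6), (2, 7), (2, 8), (2, 9), (2, 13), (2, 15), (3, 0), (3, 2), (3, 6), (3, 7), (3, 8), (3, 9), (3, 13), (3, 15), (4, 0), (4, 2), (4, 6), (4, 7), (4, 8), (4, 9), (4, 13), (4, 15), (5, 0), (5, 2), (5, 6), (5, 7), (5, 8), (5, 9), (5, 13), (5, 15), (6, 0), (6, 2), (6, 6), (6, 7), (6, 8), (6, 9), (6, 13), (6, 15), (7, 0), (7, 2), (7, 6), (7, 7), (7, 8), (7, 9), (7, 13), (7, 15)]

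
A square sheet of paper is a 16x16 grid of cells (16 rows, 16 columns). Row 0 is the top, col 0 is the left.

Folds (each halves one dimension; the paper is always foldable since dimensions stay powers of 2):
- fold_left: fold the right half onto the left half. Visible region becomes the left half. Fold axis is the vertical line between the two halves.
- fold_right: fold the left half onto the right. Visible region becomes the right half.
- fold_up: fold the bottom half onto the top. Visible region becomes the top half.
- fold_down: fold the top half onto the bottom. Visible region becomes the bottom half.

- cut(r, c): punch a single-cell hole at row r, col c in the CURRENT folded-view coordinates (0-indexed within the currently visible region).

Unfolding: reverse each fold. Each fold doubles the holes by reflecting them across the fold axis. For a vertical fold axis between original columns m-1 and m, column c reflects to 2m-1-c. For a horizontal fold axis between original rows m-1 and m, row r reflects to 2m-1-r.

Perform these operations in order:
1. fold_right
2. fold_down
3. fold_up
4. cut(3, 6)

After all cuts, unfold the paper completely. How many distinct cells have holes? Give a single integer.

Answer: 8

Derivation:
Op 1 fold_right: fold axis v@8; visible region now rows[0,16) x cols[8,16) = 16x8
Op 2 fold_down: fold axis h@8; visible region now rows[8,16) x cols[8,16) = 8x8
Op 3 fold_up: fold axis h@12; visible region now rows[8,12) x cols[8,16) = 4x8
Op 4 cut(3, 6): punch at orig (11,14); cuts so far [(11, 14)]; region rows[8,12) x cols[8,16) = 4x8
Unfold 1 (reflect across h@12): 2 holes -> [(11, 14), (12, 14)]
Unfold 2 (reflect across h@8): 4 holes -> [(3, 14), (4, 14), (11, 14), (12, 14)]
Unfold 3 (reflect across v@8): 8 holes -> [(3, 1), (3, 14), (4, 1), (4, 14), (11, 1), (11, 14), (12, 1), (12, 14)]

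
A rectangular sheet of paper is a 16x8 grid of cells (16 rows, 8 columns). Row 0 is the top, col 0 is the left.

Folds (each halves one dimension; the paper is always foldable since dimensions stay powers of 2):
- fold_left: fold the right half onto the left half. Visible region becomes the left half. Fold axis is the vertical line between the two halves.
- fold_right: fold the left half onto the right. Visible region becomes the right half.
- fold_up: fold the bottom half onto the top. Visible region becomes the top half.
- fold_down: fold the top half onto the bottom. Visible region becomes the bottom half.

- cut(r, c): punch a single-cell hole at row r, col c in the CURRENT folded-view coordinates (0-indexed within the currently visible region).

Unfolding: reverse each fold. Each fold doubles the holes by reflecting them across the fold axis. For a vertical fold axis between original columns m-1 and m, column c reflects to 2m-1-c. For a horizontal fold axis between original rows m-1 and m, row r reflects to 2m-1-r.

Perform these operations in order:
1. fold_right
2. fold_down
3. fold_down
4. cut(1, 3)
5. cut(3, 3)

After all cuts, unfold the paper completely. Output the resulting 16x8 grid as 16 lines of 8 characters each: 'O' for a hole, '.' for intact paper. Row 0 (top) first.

Op 1 fold_right: fold axis v@4; visible region now rows[0,16) x cols[4,8) = 16x4
Op 2 fold_down: fold axis h@8; visible region now rows[8,16) x cols[4,8) = 8x4
Op 3 fold_down: fold axis h@12; visible region now rows[12,16) x cols[4,8) = 4x4
Op 4 cut(1, 3): punch at orig (13,7); cuts so far [(13, 7)]; region rows[12,16) x cols[4,8) = 4x4
Op 5 cut(3, 3): punch at orig (15,7); cuts so far [(13, 7), (15, 7)]; region rows[12,16) x cols[4,8) = 4x4
Unfold 1 (reflect across h@12): 4 holes -> [(8, 7), (10, 7), (13, 7), (15, 7)]
Unfold 2 (reflect across h@8): 8 holes -> [(0, 7), (2, 7), (5, 7), (7, 7), (8, 7), (10, 7), (13, 7), (15, 7)]
Unfold 3 (reflect across v@4): 16 holes -> [(0, 0), (0, 7), (2, 0), (2, 7), (5, 0), (5, 7), (7, 0), (7, 7), (8, 0), (8, 7), (10, 0), (10, 7), (13, 0), (13, 7), (15, 0), (15, 7)]

Answer: O......O
........
O......O
........
........
O......O
........
O......O
O......O
........
O......O
........
........
O......O
........
O......O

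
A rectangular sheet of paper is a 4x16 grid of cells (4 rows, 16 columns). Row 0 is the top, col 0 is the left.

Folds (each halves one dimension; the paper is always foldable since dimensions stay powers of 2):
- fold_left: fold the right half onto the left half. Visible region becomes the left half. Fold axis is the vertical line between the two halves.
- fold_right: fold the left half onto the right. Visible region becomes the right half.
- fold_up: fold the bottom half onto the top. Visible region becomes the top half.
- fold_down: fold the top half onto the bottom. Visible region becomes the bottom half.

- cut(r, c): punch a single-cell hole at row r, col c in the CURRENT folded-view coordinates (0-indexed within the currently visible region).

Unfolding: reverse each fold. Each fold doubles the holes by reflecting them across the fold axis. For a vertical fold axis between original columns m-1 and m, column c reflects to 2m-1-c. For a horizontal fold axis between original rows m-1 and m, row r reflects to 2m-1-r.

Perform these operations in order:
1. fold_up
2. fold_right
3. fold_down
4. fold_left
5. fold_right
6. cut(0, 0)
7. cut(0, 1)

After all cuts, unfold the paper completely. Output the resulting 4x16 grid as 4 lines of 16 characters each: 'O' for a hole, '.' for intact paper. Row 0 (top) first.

Op 1 fold_up: fold axis h@2; visible region now rows[0,2) x cols[0,16) = 2x16
Op 2 fold_right: fold axis v@8; visible region now rows[0,2) x cols[8,16) = 2x8
Op 3 fold_down: fold axis h@1; visible region now rows[1,2) x cols[8,16) = 1x8
Op 4 fold_left: fold axis v@12; visible region now rows[1,2) x cols[8,12) = 1x4
Op 5 fold_right: fold axis v@10; visible region now rows[1,2) x cols[10,12) = 1x2
Op 6 cut(0, 0): punch at orig (1,10); cuts so far [(1, 10)]; region rows[1,2) x cols[10,12) = 1x2
Op 7 cut(0, 1): punch at orig (1,11); cuts so far [(1, 10), (1, 11)]; region rows[1,2) x cols[10,12) = 1x2
Unfold 1 (reflect across v@10): 4 holes -> [(1, 8), (1, 9), (1, 10), (1, 11)]
Unfold 2 (reflect across v@12): 8 holes -> [(1, 8), (1, 9), (1, 10), (1, 11), (1, 12), (1, 13), (1, 14), (1, 15)]
Unfold 3 (reflect across h@1): 16 holes -> [(0, 8), (0, 9), (0, 10), (0, 11), (0, 12), (0, 13), (0, 14), (0, 15), (1, 8), (1, 9), (1, 10), (1, 11), (1, 12), (1, 13), (1, 14), (1, 15)]
Unfold 4 (reflect across v@8): 32 holes -> [(0, 0), (0, 1), (0, 2), (0, 3), (0, 4), (0, 5), (0, 6), (0, 7), (0, 8), (0, 9), (0, 10), (0, 11), (0, 12), (0, 13), (0, 14), (0, 15), (1, 0), (1, 1), (1, 2), (1, 3), (1, 4), (1, 5), (1, 6), (1, 7), (1, 8), (1, 9), (1, 10), (1, 11), (1, 12), (1, 13), (1, 14), (1, 15)]
Unfold 5 (reflect across h@2): 64 holes -> [(0, 0), (0, 1), (0, 2), (0, 3), (0, 4), (0, 5), (0, 6), (0, 7), (0, 8), (0, 9), (0, 10), (0, 11), (0, 12), (0, 13), (0, 14), (0, 15), (1, 0), (1, 1), (1, 2), (1, 3), (1, 4), (1, 5), (1, 6), (1, 7), (1, 8), (1, 9), (1, 10), (1, 11), (1, 12), (1, 13), (1, 14), (1, 15), (2, 0), (2, 1), (2, 2), (2, 3), (2, 4), (2, 5), (2, 6), (2, 7), (2, 8), (2, 9), (2, 10), (2, 11), (2, 12), (2, 13), (2, 14), (2, 15), (3, 0), (3, 1), (3, 2), (3, 3), (3, 4), (3, 5), (3, 6), (3, 7), (3, 8), (3, 9), (3, 10), (3, 11), (3, 12), (3, 13), (3, 14), (3, 15)]

Answer: OOOOOOOOOOOOOOOO
OOOOOOOOOOOOOOOO
OOOOOOOOOOOOOOOO
OOOOOOOOOOOOOOOO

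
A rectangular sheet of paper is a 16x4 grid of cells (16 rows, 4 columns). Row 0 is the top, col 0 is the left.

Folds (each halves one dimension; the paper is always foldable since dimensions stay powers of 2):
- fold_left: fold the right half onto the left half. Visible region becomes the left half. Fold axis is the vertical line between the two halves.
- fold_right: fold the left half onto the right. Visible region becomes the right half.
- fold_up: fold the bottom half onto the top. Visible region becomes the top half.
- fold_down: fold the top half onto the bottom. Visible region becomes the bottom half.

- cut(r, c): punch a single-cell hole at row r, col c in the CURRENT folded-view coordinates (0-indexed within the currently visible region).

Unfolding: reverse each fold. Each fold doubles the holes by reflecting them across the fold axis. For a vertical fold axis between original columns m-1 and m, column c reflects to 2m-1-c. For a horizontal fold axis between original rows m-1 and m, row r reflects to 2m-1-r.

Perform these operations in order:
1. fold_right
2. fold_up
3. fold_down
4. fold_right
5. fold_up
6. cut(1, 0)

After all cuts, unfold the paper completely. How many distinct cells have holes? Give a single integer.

Op 1 fold_right: fold axis v@2; visible region now rows[0,16) x cols[2,4) = 16x2
Op 2 fold_up: fold axis h@8; visible region now rows[0,8) x cols[2,4) = 8x2
Op 3 fold_down: fold axis h@4; visible region now rows[4,8) x cols[2,4) = 4x2
Op 4 fold_right: fold axis v@3; visible region now rows[4,8) x cols[3,4) = 4x1
Op 5 fold_up: fold axis h@6; visible region now rows[4,6) x cols[3,4) = 2x1
Op 6 cut(1, 0): punch at orig (5,3); cuts so far [(5, 3)]; region rows[4,6) x cols[3,4) = 2x1
Unfold 1 (reflect across h@6): 2 holes -> [(5, 3), (6, 3)]
Unfold 2 (reflect across v@3): 4 holes -> [(5, 2), (5, 3), (6, 2), (6, 3)]
Unfold 3 (reflect across h@4): 8 holes -> [(1, 2), (1, 3), (2, 2), (2, 3), (5, 2), (5, 3), (6, 2), (6, 3)]
Unfold 4 (reflect across h@8): 16 holes -> [(1, 2), (1, 3), (2, 2), (2, 3), (5, 2), (5, 3), (6, 2), (6, 3), (9, 2), (9, 3), (10, 2), (10, 3), (13, 2), (13, 3), (14, 2), (14, 3)]
Unfold 5 (reflect across v@2): 32 holes -> [(1, 0), (1, 1), (1, 2), (1, 3), (2, 0), (2, 1), (2, 2), (2, 3), (5, 0), (5, 1), (5, 2), (5, 3), (6, 0), (6, 1), (6, 2), (6, 3), (9, 0), (9, 1), (9, 2), (9, 3), (10, 0), (10, 1), (10, 2), (10, 3), (13, 0), (13, 1), (13, 2), (13, 3), (14, 0), (14, 1), (14, 2), (14, 3)]

Answer: 32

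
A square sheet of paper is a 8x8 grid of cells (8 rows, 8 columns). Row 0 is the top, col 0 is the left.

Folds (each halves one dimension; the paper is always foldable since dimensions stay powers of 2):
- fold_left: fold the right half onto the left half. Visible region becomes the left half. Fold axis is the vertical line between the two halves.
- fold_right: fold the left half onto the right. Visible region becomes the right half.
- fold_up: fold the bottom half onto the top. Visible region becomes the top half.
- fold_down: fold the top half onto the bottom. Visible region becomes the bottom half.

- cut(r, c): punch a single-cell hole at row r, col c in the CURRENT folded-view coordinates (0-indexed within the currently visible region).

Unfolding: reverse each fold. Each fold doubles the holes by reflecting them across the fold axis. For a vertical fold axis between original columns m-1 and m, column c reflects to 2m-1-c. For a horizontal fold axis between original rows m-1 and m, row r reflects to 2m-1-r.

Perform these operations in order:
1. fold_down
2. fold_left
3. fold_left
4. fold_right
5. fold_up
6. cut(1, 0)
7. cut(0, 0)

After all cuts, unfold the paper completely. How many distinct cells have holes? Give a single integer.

Answer: 64

Derivation:
Op 1 fold_down: fold axis h@4; visible region now rows[4,8) x cols[0,8) = 4x8
Op 2 fold_left: fold axis v@4; visible region now rows[4,8) x cols[0,4) = 4x4
Op 3 fold_left: fold axis v@2; visible region now rows[4,8) x cols[0,2) = 4x2
Op 4 fold_right: fold axis v@1; visible region now rows[4,8) x cols[1,2) = 4x1
Op 5 fold_up: fold axis h@6; visible region now rows[4,6) x cols[1,2) = 2x1
Op 6 cut(1, 0): punch at orig (5,1); cuts so far [(5, 1)]; region rows[4,6) x cols[1,2) = 2x1
Op 7 cut(0, 0): punch at orig (4,1); cuts so far [(4, 1), (5, 1)]; region rows[4,6) x cols[1,2) = 2x1
Unfold 1 (reflect across h@6): 4 holes -> [(4, 1), (5, 1), (6, 1), (7, 1)]
Unfold 2 (reflect across v@1): 8 holes -> [(4, 0), (4, 1), (5, 0), (5, 1), (6, 0), (6, 1), (7, 0), (7, 1)]
Unfold 3 (reflect across v@2): 16 holes -> [(4, 0), (4, 1), (4, 2), (4, 3), (5, 0), (5, 1), (5, 2), (5, 3), (6, 0), (6, 1), (6, 2), (6, 3), (7, 0), (7, 1), (7, 2), (7, 3)]
Unfold 4 (reflect across v@4): 32 holes -> [(4, 0), (4, 1), (4, 2), (4, 3), (4, 4), (4, 5), (4, 6), (4, 7), (5, 0), (5, 1), (5, 2), (5, 3), (5, 4), (5, 5), (5, 6), (5, 7), (6, 0), (6, 1), (6, 2), (6, 3), (6, 4), (6, 5), (6, 6), (6, 7), (7, 0), (7, 1), (7, 2), (7, 3), (7, 4), (7, 5), (7, 6), (7, 7)]
Unfold 5 (reflect across h@4): 64 holes -> [(0, 0), (0, 1), (0, 2), (0, 3), (0, 4), (0, 5), (0, 6), (0, 7), (1, 0), (1, 1), (1, 2), (1, 3), (1, 4), (1, 5), (1, 6), (1, 7), (2, 0), (2, 1), (2, 2), (2, 3), (2, 4), (2, 5), (2, 6), (2, 7), (3, 0), (3, 1), (3, 2), (3, 3), (3, 4), (3, 5), (3, 6), (3, 7), (4, 0), (4, 1), (4, 2), (4, 3), (4, 4), (4, 5), (4, 6), (4, 7), (5, 0), (5, 1), (5, 2), (5, 3), (5, 4), (5, 5), (5, 6), (5, 7), (6, 0), (6, 1), (6, 2), (6, 3), (6, 4), (6, 5), (6, 6), (6, 7), (7, 0), (7, 1), (7, 2), (7, 3), (7, 4), (7, 5), (7, 6), (7, 7)]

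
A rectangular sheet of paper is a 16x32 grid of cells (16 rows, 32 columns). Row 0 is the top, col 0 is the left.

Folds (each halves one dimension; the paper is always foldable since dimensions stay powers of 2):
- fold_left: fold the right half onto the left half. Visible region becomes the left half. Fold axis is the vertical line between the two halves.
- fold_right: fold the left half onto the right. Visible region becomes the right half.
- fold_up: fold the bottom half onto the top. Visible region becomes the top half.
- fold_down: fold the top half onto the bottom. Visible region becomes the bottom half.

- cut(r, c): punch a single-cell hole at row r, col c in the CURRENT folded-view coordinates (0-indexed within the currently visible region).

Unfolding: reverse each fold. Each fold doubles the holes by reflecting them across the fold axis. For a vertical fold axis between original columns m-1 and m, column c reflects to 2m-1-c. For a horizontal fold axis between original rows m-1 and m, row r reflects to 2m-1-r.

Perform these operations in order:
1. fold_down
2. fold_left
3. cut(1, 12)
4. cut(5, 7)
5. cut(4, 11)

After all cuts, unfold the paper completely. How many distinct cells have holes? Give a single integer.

Answer: 12

Derivation:
Op 1 fold_down: fold axis h@8; visible region now rows[8,16) x cols[0,32) = 8x32
Op 2 fold_left: fold axis v@16; visible region now rows[8,16) x cols[0,16) = 8x16
Op 3 cut(1, 12): punch at orig (9,12); cuts so far [(9, 12)]; region rows[8,16) x cols[0,16) = 8x16
Op 4 cut(5, 7): punch at orig (13,7); cuts so far [(9, 12), (13, 7)]; region rows[8,16) x cols[0,16) = 8x16
Op 5 cut(4, 11): punch at orig (12,11); cuts so far [(9, 12), (12, 11), (13, 7)]; region rows[8,16) x cols[0,16) = 8x16
Unfold 1 (reflect across v@16): 6 holes -> [(9, 12), (9, 19), (12, 11), (12, 20), (13, 7), (13, 24)]
Unfold 2 (reflect across h@8): 12 holes -> [(2, 7), (2, 24), (3, 11), (3, 20), (6, 12), (6, 19), (9, 12), (9, 19), (12, 11), (12, 20), (13, 7), (13, 24)]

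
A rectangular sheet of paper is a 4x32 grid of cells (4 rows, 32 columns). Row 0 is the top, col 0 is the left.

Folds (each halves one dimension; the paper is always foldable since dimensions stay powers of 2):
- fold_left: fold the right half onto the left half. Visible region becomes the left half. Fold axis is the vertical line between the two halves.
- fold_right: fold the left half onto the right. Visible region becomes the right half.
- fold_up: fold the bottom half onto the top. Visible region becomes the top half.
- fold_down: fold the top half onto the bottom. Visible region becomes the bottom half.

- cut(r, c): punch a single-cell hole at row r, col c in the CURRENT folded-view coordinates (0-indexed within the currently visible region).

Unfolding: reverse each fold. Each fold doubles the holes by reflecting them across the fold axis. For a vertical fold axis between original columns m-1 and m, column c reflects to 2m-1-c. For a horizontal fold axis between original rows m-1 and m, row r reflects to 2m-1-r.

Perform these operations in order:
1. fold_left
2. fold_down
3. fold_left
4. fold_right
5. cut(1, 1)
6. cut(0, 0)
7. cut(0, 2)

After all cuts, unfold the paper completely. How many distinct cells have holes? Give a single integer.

Answer: 48

Derivation:
Op 1 fold_left: fold axis v@16; visible region now rows[0,4) x cols[0,16) = 4x16
Op 2 fold_down: fold axis h@2; visible region now rows[2,4) x cols[0,16) = 2x16
Op 3 fold_left: fold axis v@8; visible region now rows[2,4) x cols[0,8) = 2x8
Op 4 fold_right: fold axis v@4; visible region now rows[2,4) x cols[4,8) = 2x4
Op 5 cut(1, 1): punch at orig (3,5); cuts so far [(3, 5)]; region rows[2,4) x cols[4,8) = 2x4
Op 6 cut(0, 0): punch at orig (2,4); cuts so far [(2, 4), (3, 5)]; region rows[2,4) x cols[4,8) = 2x4
Op 7 cut(0, 2): punch at orig (2,6); cuts so far [(2, 4), (2, 6), (3, 5)]; region rows[2,4) x cols[4,8) = 2x4
Unfold 1 (reflect across v@4): 6 holes -> [(2, 1), (2, 3), (2, 4), (2, 6), (3, 2), (3, 5)]
Unfold 2 (reflect across v@8): 12 holes -> [(2, 1), (2, 3), (2, 4), (2, 6), (2, 9), (2, 11), (2, 12), (2, 14), (3, 2), (3, 5), (3, 10), (3, 13)]
Unfold 3 (reflect across h@2): 24 holes -> [(0, 2), (0, 5), (0, 10), (0, 13), (1, 1), (1, 3), (1, 4), (1, 6), (1, 9), (1, 11), (1, 12), (1, 14), (2, 1), (2, 3), (2, 4), (2, 6), (2, 9), (2, 11), (2, 12), (2, 14), (3, 2), (3, 5), (3, 10), (3, 13)]
Unfold 4 (reflect across v@16): 48 holes -> [(0, 2), (0, 5), (0, 10), (0, 13), (0, 18), (0, 21), (0, 26), (0, 29), (1, 1), (1, 3), (1, 4), (1, 6), (1, 9), (1, 11), (1, 12), (1, 14), (1, 17), (1, 19), (1, 20), (1, 22), (1, 25), (1, 27), (1, 28), (1, 30), (2, 1), (2, 3), (2, 4), (2, 6), (2, 9), (2, 11), (2, 12), (2, 14), (2, 17), (2, 19), (2, 20), (2, 22), (2, 25), (2, 27), (2, 28), (2, 30), (3, 2), (3, 5), (3, 10), (3, 13), (3, 18), (3, 21), (3, 26), (3, 29)]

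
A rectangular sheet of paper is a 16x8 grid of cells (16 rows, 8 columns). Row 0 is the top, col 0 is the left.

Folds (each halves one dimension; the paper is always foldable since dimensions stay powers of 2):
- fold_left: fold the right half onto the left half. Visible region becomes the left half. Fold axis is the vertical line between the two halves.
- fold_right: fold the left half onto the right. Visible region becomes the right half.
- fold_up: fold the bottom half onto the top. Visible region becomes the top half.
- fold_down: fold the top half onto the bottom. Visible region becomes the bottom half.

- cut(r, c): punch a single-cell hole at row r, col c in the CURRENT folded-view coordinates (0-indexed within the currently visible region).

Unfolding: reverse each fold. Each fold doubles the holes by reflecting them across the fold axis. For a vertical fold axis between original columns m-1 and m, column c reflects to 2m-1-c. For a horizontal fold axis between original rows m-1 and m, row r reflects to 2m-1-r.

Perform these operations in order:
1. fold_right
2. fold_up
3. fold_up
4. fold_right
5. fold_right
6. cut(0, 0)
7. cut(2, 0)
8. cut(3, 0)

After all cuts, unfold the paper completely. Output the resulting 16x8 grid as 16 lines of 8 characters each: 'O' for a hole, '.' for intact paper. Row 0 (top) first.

Answer: OOOOOOOO
........
OOOOOOOO
OOOOOOOO
OOOOOOOO
OOOOOOOO
........
OOOOOOOO
OOOOOOOO
........
OOOOOOOO
OOOOOOOO
OOOOOOOO
OOOOOOOO
........
OOOOOOOO

Derivation:
Op 1 fold_right: fold axis v@4; visible region now rows[0,16) x cols[4,8) = 16x4
Op 2 fold_up: fold axis h@8; visible region now rows[0,8) x cols[4,8) = 8x4
Op 3 fold_up: fold axis h@4; visible region now rows[0,4) x cols[4,8) = 4x4
Op 4 fold_right: fold axis v@6; visible region now rows[0,4) x cols[6,8) = 4x2
Op 5 fold_right: fold axis v@7; visible region now rows[0,4) x cols[7,8) = 4x1
Op 6 cut(0, 0): punch at orig (0,7); cuts so far [(0, 7)]; region rows[0,4) x cols[7,8) = 4x1
Op 7 cut(2, 0): punch at orig (2,7); cuts so far [(0, 7), (2, 7)]; region rows[0,4) x cols[7,8) = 4x1
Op 8 cut(3, 0): punch at orig (3,7); cuts so far [(0, 7), (2, 7), (3, 7)]; region rows[0,4) x cols[7,8) = 4x1
Unfold 1 (reflect across v@7): 6 holes -> [(0, 6), (0, 7), (2, 6), (2, 7), (3, 6), (3, 7)]
Unfold 2 (reflect across v@6): 12 holes -> [(0, 4), (0, 5), (0, 6), (0, 7), (2, 4), (2, 5), (2, 6), (2, 7), (3, 4), (3, 5), (3, 6), (3, 7)]
Unfold 3 (reflect across h@4): 24 holes -> [(0, 4), (0, 5), (0, 6), (0, 7), (2, 4), (2, 5), (2, 6), (2, 7), (3, 4), (3, 5), (3, 6), (3, 7), (4, 4), (4, 5), (4, 6), (4, 7), (5, 4), (5, 5), (5, 6), (5, 7), (7, 4), (7, 5), (7, 6), (7, 7)]
Unfold 4 (reflect across h@8): 48 holes -> [(0, 4), (0, 5), (0, 6), (0, 7), (2, 4), (2, 5), (2, 6), (2, 7), (3, 4), (3, 5), (3, 6), (3, 7), (4, 4), (4, 5), (4, 6), (4, 7), (5, 4), (5, 5), (5, 6), (5, 7), (7, 4), (7, 5), (7, 6), (7, 7), (8, 4), (8, 5), (8, 6), (8, 7), (10, 4), (10, 5), (10, 6), (10, 7), (11, 4), (11, 5), (11, 6), (11, 7), (12, 4), (12, 5), (12, 6), (12, 7), (13, 4), (13, 5), (13, 6), (13, 7), (15, 4), (15, 5), (15, 6), (15, 7)]
Unfold 5 (reflect across v@4): 96 holes -> [(0, 0), (0, 1), (0, 2), (0, 3), (0, 4), (0, 5), (0, 6), (0, 7), (2, 0), (2, 1), (2, 2), (2, 3), (2, 4), (2, 5), (2, 6), (2, 7), (3, 0), (3, 1), (3, 2), (3, 3), (3, 4), (3, 5), (3, 6), (3, 7), (4, 0), (4, 1), (4, 2), (4, 3), (4, 4), (4, 5), (4, 6), (4, 7), (5, 0), (5, 1), (5, 2), (5, 3), (5, 4), (5, 5), (5, 6), (5, 7), (7, 0), (7, 1), (7, 2), (7, 3), (7, 4), (7, 5), (7, 6), (7, 7), (8, 0), (8, 1), (8, 2), (8, 3), (8, 4), (8, 5), (8, 6), (8, 7), (10, 0), (10, 1), (10, 2), (10, 3), (10, 4), (10, 5), (10, 6), (10, 7), (11, 0), (11, 1), (11, 2), (11, 3), (11, 4), (11, 5), (11, 6), (11, 7), (12, 0), (12, 1), (12, 2), (12, 3), (12, 4), (12, 5), (12, 6), (12, 7), (13, 0), (13, 1), (13, 2), (13, 3), (13, 4), (13, 5), (13, 6), (13, 7), (15, 0), (15, 1), (15, 2), (15, 3), (15, 4), (15, 5), (15, 6), (15, 7)]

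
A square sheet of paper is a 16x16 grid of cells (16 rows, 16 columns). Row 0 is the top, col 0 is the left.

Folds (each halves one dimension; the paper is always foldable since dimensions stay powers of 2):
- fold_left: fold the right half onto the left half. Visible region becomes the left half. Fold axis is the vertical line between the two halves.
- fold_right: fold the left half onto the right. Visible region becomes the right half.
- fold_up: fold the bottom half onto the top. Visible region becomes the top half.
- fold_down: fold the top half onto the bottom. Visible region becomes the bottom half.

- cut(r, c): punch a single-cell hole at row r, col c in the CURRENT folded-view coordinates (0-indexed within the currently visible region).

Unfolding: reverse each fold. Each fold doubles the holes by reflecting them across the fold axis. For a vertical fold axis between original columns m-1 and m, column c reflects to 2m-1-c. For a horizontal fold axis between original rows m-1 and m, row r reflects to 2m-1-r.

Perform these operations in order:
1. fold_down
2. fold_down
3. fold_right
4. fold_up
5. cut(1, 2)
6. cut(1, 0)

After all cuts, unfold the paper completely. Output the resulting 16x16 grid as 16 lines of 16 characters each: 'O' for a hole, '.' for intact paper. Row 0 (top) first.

Answer: ................
.....O.OO.O.....
.....O.OO.O.....
................
................
.....O.OO.O.....
.....O.OO.O.....
................
................
.....O.OO.O.....
.....O.OO.O.....
................
................
.....O.OO.O.....
.....O.OO.O.....
................

Derivation:
Op 1 fold_down: fold axis h@8; visible region now rows[8,16) x cols[0,16) = 8x16
Op 2 fold_down: fold axis h@12; visible region now rows[12,16) x cols[0,16) = 4x16
Op 3 fold_right: fold axis v@8; visible region now rows[12,16) x cols[8,16) = 4x8
Op 4 fold_up: fold axis h@14; visible region now rows[12,14) x cols[8,16) = 2x8
Op 5 cut(1, 2): punch at orig (13,10); cuts so far [(13, 10)]; region rows[12,14) x cols[8,16) = 2x8
Op 6 cut(1, 0): punch at orig (13,8); cuts so far [(13, 8), (13, 10)]; region rows[12,14) x cols[8,16) = 2x8
Unfold 1 (reflect across h@14): 4 holes -> [(13, 8), (13, 10), (14, 8), (14, 10)]
Unfold 2 (reflect across v@8): 8 holes -> [(13, 5), (13, 7), (13, 8), (13, 10), (14, 5), (14, 7), (14, 8), (14, 10)]
Unfold 3 (reflect across h@12): 16 holes -> [(9, 5), (9, 7), (9, 8), (9, 10), (10, 5), (10, 7), (10, 8), (10, 10), (13, 5), (13, 7), (13, 8), (13, 10), (14, 5), (14, 7), (14, 8), (14, 10)]
Unfold 4 (reflect across h@8): 32 holes -> [(1, 5), (1, 7), (1, 8), (1, 10), (2, 5), (2, 7), (2, 8), (2, 10), (5, 5), (5, 7), (5, 8), (5, 10), (6, 5), (6, 7), (6, 8), (6, 10), (9, 5), (9, 7), (9, 8), (9, 10), (10, 5), (10, 7), (10, 8), (10, 10), (13, 5), (13, 7), (13, 8), (13, 10), (14, 5), (14, 7), (14, 8), (14, 10)]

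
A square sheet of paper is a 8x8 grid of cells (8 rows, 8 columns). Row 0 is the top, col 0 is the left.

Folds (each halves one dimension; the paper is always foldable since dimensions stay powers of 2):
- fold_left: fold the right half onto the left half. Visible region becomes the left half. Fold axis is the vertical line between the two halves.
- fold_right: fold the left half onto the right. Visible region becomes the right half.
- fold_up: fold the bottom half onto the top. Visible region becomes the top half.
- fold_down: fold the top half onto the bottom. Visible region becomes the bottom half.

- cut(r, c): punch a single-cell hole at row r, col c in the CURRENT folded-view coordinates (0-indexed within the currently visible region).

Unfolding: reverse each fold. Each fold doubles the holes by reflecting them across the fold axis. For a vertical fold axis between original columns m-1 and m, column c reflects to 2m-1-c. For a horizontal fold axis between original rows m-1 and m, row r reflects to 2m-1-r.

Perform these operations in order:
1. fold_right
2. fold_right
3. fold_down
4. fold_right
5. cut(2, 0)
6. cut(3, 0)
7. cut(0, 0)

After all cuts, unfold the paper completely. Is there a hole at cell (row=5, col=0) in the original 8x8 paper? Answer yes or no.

Op 1 fold_right: fold axis v@4; visible region now rows[0,8) x cols[4,8) = 8x4
Op 2 fold_right: fold axis v@6; visible region now rows[0,8) x cols[6,8) = 8x2
Op 3 fold_down: fold axis h@4; visible region now rows[4,8) x cols[6,8) = 4x2
Op 4 fold_right: fold axis v@7; visible region now rows[4,8) x cols[7,8) = 4x1
Op 5 cut(2, 0): punch at orig (6,7); cuts so far [(6, 7)]; region rows[4,8) x cols[7,8) = 4x1
Op 6 cut(3, 0): punch at orig (7,7); cuts so far [(6, 7), (7, 7)]; region rows[4,8) x cols[7,8) = 4x1
Op 7 cut(0, 0): punch at orig (4,7); cuts so far [(4, 7), (6, 7), (7, 7)]; region rows[4,8) x cols[7,8) = 4x1
Unfold 1 (reflect across v@7): 6 holes -> [(4, 6), (4, 7), (6, 6), (6, 7), (7, 6), (7, 7)]
Unfold 2 (reflect across h@4): 12 holes -> [(0, 6), (0, 7), (1, 6), (1, 7), (3, 6), (3, 7), (4, 6), (4, 7), (6, 6), (6, 7), (7, 6), (7, 7)]
Unfold 3 (reflect across v@6): 24 holes -> [(0, 4), (0, 5), (0, 6), (0, 7), (1, 4), (1, 5), (1, 6), (1, 7), (3, 4), (3, 5), (3, 6), (3, 7), (4, 4), (4, 5), (4, 6), (4, 7), (6, 4), (6, 5), (6, 6), (6, 7), (7, 4), (7, 5), (7, 6), (7, 7)]
Unfold 4 (reflect across v@4): 48 holes -> [(0, 0), (0, 1), (0, 2), (0, 3), (0, 4), (0, 5), (0, 6), (0, 7), (1, 0), (1, 1), (1, 2), (1, 3), (1, 4), (1, 5), (1, 6), (1, 7), (3, 0), (3, 1), (3, 2), (3, 3), (3, 4), (3, 5), (3, 6), (3, 7), (4, 0), (4, 1), (4, 2), (4, 3), (4, 4), (4, 5), (4, 6), (4, 7), (6, 0), (6, 1), (6, 2), (6, 3), (6, 4), (6, 5), (6, 6), (6, 7), (7, 0), (7, 1), (7, 2), (7, 3), (7, 4), (7, 5), (7, 6), (7, 7)]
Holes: [(0, 0), (0, 1), (0, 2), (0, 3), (0, 4), (0, 5), (0, 6), (0, 7), (1, 0), (1, 1), (1, 2), (1, 3), (1, 4), (1, 5), (1, 6), (1, 7), (3, 0), (3, 1), (3, 2), (3, 3), (3, 4), (3, 5), (3, 6), (3, 7), (4, 0), (4, 1), (4, 2), (4, 3), (4, 4), (4, 5), (4, 6), (4, 7), (6, 0), (6, 1), (6, 2), (6, 3), (6, 4), (6, 5), (6, 6), (6, 7), (7, 0), (7, 1), (7, 2), (7, 3), (7, 4), (7, 5), (7, 6), (7, 7)]

Answer: no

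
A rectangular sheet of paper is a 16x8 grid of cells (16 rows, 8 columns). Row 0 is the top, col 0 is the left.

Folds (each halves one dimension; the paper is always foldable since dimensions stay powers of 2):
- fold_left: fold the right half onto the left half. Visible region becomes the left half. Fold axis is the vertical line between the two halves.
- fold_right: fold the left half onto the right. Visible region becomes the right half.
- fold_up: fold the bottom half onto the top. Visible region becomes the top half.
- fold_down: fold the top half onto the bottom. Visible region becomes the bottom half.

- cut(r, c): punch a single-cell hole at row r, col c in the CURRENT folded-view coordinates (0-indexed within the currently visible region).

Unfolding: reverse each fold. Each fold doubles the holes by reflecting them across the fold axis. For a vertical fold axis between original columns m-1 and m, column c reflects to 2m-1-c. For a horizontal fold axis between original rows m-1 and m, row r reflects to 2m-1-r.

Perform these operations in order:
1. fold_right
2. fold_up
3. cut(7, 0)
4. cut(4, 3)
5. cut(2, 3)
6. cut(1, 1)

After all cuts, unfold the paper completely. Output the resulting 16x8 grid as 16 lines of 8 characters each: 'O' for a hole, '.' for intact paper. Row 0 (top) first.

Op 1 fold_right: fold axis v@4; visible region now rows[0,16) x cols[4,8) = 16x4
Op 2 fold_up: fold axis h@8; visible region now rows[0,8) x cols[4,8) = 8x4
Op 3 cut(7, 0): punch at orig (7,4); cuts so far [(7, 4)]; region rows[0,8) x cols[4,8) = 8x4
Op 4 cut(4, 3): punch at orig (4,7); cuts so far [(4, 7), (7, 4)]; region rows[0,8) x cols[4,8) = 8x4
Op 5 cut(2, 3): punch at orig (2,7); cuts so far [(2, 7), (4, 7), (7, 4)]; region rows[0,8) x cols[4,8) = 8x4
Op 6 cut(1, 1): punch at orig (1,5); cuts so far [(1, 5), (2, 7), (4, 7), (7, 4)]; region rows[0,8) x cols[4,8) = 8x4
Unfold 1 (reflect across h@8): 8 holes -> [(1, 5), (2, 7), (4, 7), (7, 4), (8, 4), (11, 7), (13, 7), (14, 5)]
Unfold 2 (reflect across v@4): 16 holes -> [(1, 2), (1, 5), (2, 0), (2, 7), (4, 0), (4, 7), (7, 3), (7, 4), (8, 3), (8, 4), (11, 0), (11, 7), (13, 0), (13, 7), (14, 2), (14, 5)]

Answer: ........
..O..O..
O......O
........
O......O
........
........
...OO...
...OO...
........
........
O......O
........
O......O
..O..O..
........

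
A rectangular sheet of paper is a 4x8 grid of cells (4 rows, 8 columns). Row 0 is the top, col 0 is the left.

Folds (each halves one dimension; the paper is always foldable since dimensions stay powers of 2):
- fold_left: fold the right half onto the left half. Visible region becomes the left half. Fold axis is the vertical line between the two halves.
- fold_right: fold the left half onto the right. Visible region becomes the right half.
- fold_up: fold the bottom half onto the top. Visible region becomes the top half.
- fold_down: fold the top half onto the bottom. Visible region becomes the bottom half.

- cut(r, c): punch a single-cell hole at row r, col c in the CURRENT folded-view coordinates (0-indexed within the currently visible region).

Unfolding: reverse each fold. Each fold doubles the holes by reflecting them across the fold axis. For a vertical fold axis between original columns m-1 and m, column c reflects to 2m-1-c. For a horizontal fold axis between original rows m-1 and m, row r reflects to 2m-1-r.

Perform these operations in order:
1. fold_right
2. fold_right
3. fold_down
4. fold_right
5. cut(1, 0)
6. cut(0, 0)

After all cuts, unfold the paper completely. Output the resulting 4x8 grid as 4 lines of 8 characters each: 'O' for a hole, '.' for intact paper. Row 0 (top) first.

Answer: OOOOOOOO
OOOOOOOO
OOOOOOOO
OOOOOOOO

Derivation:
Op 1 fold_right: fold axis v@4; visible region now rows[0,4) x cols[4,8) = 4x4
Op 2 fold_right: fold axis v@6; visible region now rows[0,4) x cols[6,8) = 4x2
Op 3 fold_down: fold axis h@2; visible region now rows[2,4) x cols[6,8) = 2x2
Op 4 fold_right: fold axis v@7; visible region now rows[2,4) x cols[7,8) = 2x1
Op 5 cut(1, 0): punch at orig (3,7); cuts so far [(3, 7)]; region rows[2,4) x cols[7,8) = 2x1
Op 6 cut(0, 0): punch at orig (2,7); cuts so far [(2, 7), (3, 7)]; region rows[2,4) x cols[7,8) = 2x1
Unfold 1 (reflect across v@7): 4 holes -> [(2, 6), (2, 7), (3, 6), (3, 7)]
Unfold 2 (reflect across h@2): 8 holes -> [(0, 6), (0, 7), (1, 6), (1, 7), (2, 6), (2, 7), (3, 6), (3, 7)]
Unfold 3 (reflect across v@6): 16 holes -> [(0, 4), (0, 5), (0, 6), (0, 7), (1, 4), (1, 5), (1, 6), (1, 7), (2, 4), (2, 5), (2, 6), (2, 7), (3, 4), (3, 5), (3, 6), (3, 7)]
Unfold 4 (reflect across v@4): 32 holes -> [(0, 0), (0, 1), (0, 2), (0, 3), (0, 4), (0, 5), (0, 6), (0, 7), (1, 0), (1, 1), (1, 2), (1, 3), (1, 4), (1, 5), (1, 6), (1, 7), (2, 0), (2, 1), (2, 2), (2, 3), (2, 4), (2, 5), (2, 6), (2, 7), (3, 0), (3, 1), (3, 2), (3, 3), (3, 4), (3, 5), (3, 6), (3, 7)]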